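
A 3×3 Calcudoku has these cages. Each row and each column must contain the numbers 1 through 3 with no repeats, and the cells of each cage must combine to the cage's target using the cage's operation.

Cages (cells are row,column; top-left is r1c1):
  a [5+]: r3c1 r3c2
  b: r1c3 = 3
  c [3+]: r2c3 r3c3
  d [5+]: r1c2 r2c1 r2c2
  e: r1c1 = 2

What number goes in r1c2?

1

Cage e is a single given cell, so r1c1 = 2.
Row 1 now contains 2, leaving r1c2 = 1.
Cage b is given, so r1c3 = 3.
Column 1 now contains 2, which forces r2c1 = 1.
1 is placed in column 2, which forces r2c2 = 3.
Row 2 already has 1; hence r2c3 = 2.
Column 1 now contains 2, so r3c1 = 3.
3 is placed in column 2, leaving r3c2 = 2.
Column 3 now contains 2, so r3c3 = 1.
The full grid is 2 1 3 / 1 3 2 / 3 2 1.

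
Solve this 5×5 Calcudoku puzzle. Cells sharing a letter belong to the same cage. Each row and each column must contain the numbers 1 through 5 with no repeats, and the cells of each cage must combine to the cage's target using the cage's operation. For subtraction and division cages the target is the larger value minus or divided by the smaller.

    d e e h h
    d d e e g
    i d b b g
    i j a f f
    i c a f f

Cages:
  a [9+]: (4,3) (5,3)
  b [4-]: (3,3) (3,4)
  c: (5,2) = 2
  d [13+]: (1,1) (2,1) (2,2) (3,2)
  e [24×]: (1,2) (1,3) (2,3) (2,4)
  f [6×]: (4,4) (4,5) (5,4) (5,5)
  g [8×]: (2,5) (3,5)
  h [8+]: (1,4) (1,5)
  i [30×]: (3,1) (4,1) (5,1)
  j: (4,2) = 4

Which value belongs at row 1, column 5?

5

Cage j is a single given cell, which forces (4,2) = 4.
Row 4 already has 4, leaving (4,3) = 5.
Cage c is a single given cell, so (5,2) = 2.
Column 3 already has 5, leaving (5,3) = 4.
The 4 cells of cage e must have product 24, which forces (2,4) = 4.
Row 2 now contains 4, leaving (2,5) = 2.
Column 3 already has 5; hence (3,3) = 1.
Cage b's pair has difference 4, leaving (3,4) = 5.
Column 5 now contains 2, leaving (3,5) = 4.
Column 5 now contains 2, which forces (4,5) = 1.
Column 5 now contains 1, so (5,5) = 3.
The 4 cells of cage e must have product 24, which forces (1,2) = 1.
Cage e has product 24; hence (1,3) = 2.
Column 4 already has 5, so (1,4) = 3.
Column 5 now contains 3; hence (1,5) = 5.
1 is placed in column 2, which forces (2,2) = 5.
Column 3 already has 1, which forces (2,3) = 3.
Row 3 already has 5, so (3,2) = 3.
1 is placed in row 4, so (4,4) = 2.
Row 5 now contains 3; hence (5,1) = 5.
Row 5 now contains 3, which forces (5,4) = 1.
Row 1 now contains 2; hence (1,1) = 4.
Row 2 now contains 3; hence (2,1) = 1.
3 is placed in row 3, which forces (3,1) = 2.
2 is placed in row 4, which forces (4,1) = 3.
The full grid is 4 1 2 3 5 / 1 5 3 4 2 / 2 3 1 5 4 / 3 4 5 2 1 / 5 2 4 1 3.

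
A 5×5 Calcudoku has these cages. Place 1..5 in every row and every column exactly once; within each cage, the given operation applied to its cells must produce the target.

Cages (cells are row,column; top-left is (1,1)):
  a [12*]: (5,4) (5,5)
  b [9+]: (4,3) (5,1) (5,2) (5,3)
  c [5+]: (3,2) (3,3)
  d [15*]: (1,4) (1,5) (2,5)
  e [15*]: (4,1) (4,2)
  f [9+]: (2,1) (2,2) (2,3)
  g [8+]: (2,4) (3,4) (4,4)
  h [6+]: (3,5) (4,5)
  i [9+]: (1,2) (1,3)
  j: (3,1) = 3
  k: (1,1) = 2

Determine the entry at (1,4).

K is a freebie, which forces (1,1) = 2.
Cage j is a single given cell, leaving (3,1) = 3.
Column 1 now contains 3, which forces (4,1) = 5.
Row 4 already has 5; hence (4,2) = 3.
The 3 cells of cage f must have sum 9, leaving (2,3) = 3.
Row 2 needs a 4, and only (2,1) is open for it.
Cage f needs sum 9, so (2,2) = 2.
Column 1 now contains 4; hence (5,1) = 1.
2 is placed in column 2, leaving (5,2) = 5.
5 is placed in column 2, which forces (1,2) = 4.
Cage i needs two cells with sum 9, so (1,3) = 5.
Column 2 already has 4; hence (3,2) = 1.
Row 3 already has 1, which forces (3,3) = 4.
Cage b has sum 9; hence (4,3) = 1.
Row 4 already has 1, leaving (4,4) = 2.
Row 4 now contains 2, so (4,5) = 4.
Cage b needs sum 9, which forces (5,3) = 2.
4 is placed in column 5, so (5,5) = 3.
The 3 cells of cage d must have product 15, which forces (1,4) = 3.
Column 5 now contains 3; hence (1,5) = 1.
The 3 cells of cage g must have sum 8, so (2,4) = 1.
The 3 cells of cage d must have product 15; hence (2,5) = 5.
Column 4 already has 2, leaving (3,4) = 5.
The two cells of cage h must have sum 6, leaving (3,5) = 2.
Row 5 now contains 3; hence (5,4) = 4.
Completed grid: 2 4 5 3 1 / 4 2 3 1 5 / 3 1 4 5 2 / 5 3 1 2 4 / 1 5 2 4 3.

3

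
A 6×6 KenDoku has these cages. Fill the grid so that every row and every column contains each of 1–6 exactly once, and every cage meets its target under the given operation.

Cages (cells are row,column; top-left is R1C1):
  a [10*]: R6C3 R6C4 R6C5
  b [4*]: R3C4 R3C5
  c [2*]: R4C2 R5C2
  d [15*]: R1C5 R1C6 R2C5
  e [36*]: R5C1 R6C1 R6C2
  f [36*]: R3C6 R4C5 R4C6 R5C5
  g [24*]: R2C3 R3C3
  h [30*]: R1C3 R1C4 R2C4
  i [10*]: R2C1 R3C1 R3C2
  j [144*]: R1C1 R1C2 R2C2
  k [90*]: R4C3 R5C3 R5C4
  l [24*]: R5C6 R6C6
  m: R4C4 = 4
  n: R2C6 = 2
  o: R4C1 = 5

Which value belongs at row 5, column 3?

Cage j has product 144, so R1C1 = 6.
Cage j has product 144, so R1C2 = 4.
Cage j has product 144, leaving R2C2 = 6.
Row 2 already has 6, leaving R2C3 = 4.
Cage n is a single given cell, which forces R2C6 = 2.
4 is placed in column 3, leaving R3C3 = 6.
Cage o is a single given cell, so R4C1 = 5.
5 is placed in row 4; hence R4C3 = 3.
M is a freebie, so R4C4 = 4.
3 is placed in column 3, which forces R5C3 = 5.
Cage h needs product 30, leaving R1C3 = 2.
Column 1 already has 5; hence R2C1 = 1.
Cage i needs product 10, which forces R3C1 = 2.
The 3 cells of cage i must have product 10, leaving R3C2 = 5.
Column 4 already has 4; hence R3C4 = 1.
The two cells of cage b must have product 4, so R3C5 = 4.
Row 3 already has 1; hence R3C6 = 3.
The 3 cells of cage e must have product 36, which forces R5C1 = 3.
Cage k has product 90, so R5C4 = 6.
Row 5 now contains 6, so R5C6 = 4.
The 3 cells of cage e must have product 36, so R6C1 = 4.
Cage e needs product 36, which forces R6C2 = 3.
2 is placed in column 3, so R6C3 = 1.
4 is placed in column 6, which forces R6C6 = 6.
Cage f has product 36, so R4C5 = 6.
Column 6 now contains 6, so R4C6 = 1.
The 4 cells of cage f must have product 36, which forces R5C5 = 2.
Column 5 already has 2, which forces R6C5 = 5.
Cage d has product 15, so R1C5 = 1.
1 is placed in column 6, so R1C6 = 5.
Column 5 now contains 5, leaving R2C5 = 3.
Row 4 now contains 1, leaving R4C2 = 2.
Row 5 now contains 2, so R5C2 = 1.
Row 6 already has 5, leaving R6C4 = 2.
5 is placed in row 1, so R1C4 = 3.
Row 2 now contains 3, leaving R2C4 = 5.
Filled in: 6 4 2 3 1 5 / 1 6 4 5 3 2 / 2 5 6 1 4 3 / 5 2 3 4 6 1 / 3 1 5 6 2 4 / 4 3 1 2 5 6.

5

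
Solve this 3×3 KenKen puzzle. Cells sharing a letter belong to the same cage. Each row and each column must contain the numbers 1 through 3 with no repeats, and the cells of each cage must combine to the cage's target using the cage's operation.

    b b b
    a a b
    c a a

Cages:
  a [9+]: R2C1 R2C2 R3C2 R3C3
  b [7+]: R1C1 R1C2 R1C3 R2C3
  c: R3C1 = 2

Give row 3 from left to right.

2 1 3

Cage b has sum 7, which forces R2C3 = 1.
Cage c is given; hence R3C1 = 2.
Row 3 already has 2, so R3C3 = 3.
Column 3 already has 3, leaving R1C3 = 2.
2 is placed in column 1; hence R2C1 = 3.
Cage a needs sum 9, so R2C2 = 2.
3 is placed in row 3; hence R3C2 = 1.
3 is placed in column 1, which forces R1C1 = 1.
Column 2 now contains 1, leaving R1C2 = 3.
Completed grid: 1 3 2 / 3 2 1 / 2 1 3.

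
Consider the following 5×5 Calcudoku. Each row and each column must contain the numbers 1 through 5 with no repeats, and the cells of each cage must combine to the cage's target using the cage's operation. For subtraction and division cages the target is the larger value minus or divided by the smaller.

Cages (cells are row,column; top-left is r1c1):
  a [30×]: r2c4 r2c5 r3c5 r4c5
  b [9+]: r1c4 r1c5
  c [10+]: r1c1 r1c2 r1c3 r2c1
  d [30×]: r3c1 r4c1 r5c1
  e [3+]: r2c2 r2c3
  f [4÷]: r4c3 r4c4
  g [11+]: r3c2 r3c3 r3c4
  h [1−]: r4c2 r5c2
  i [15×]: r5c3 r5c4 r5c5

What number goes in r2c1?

In row 2, 4 can only go at r2c1, so r2c1 = 4.
In row 3, 1 can only go at r3c5, so r3c5 = 1.
Row 3 needs a 3, and only r3c1 is open for it.
The only place for 4 in row 5 is r5c2.
In row 5, 2 can only go at r5c1, so r5c1 = 2.
2 is placed in column 1; hence r1c1 = 1.
2 is placed in column 1; hence r4c1 = 5.
Row 4 already has 5; hence r4c2 = 3.
Row 4 already has 3, leaving r4c5 = 2.
Column 2 already has 3, leaving r1c2 = 2.
The 4 cells of cage c must have sum 10, so r1c3 = 3.
Column 2 now contains 2, which forces r2c2 = 1.
1 is placed in row 2; hence r2c3 = 2.
Column 2 now contains 2, so r3c2 = 5.
Row 3 now contains 5; hence r3c3 = 4.
4 is placed in row 3, so r3c4 = 2.
4 is placed in column 3, leaving r4c3 = 1.
1 is placed in row 4, leaving r4c4 = 4.
Column 3 already has 1, which forces r5c3 = 5.
Row 5 now contains 5, leaving r5c5 = 3.
Column 4 already has 4; hence r1c4 = 5.
Cage b's pair has sum 9, so r1c5 = 4.
The 4 cells of cage a must have product 30, which forces r2c4 = 3.
Column 5 already has 3, so r2c5 = 5.
Row 5 already has 3, leaving r5c4 = 1.
The full grid is 1 2 3 5 4 / 4 1 2 3 5 / 3 5 4 2 1 / 5 3 1 4 2 / 2 4 5 1 3.

4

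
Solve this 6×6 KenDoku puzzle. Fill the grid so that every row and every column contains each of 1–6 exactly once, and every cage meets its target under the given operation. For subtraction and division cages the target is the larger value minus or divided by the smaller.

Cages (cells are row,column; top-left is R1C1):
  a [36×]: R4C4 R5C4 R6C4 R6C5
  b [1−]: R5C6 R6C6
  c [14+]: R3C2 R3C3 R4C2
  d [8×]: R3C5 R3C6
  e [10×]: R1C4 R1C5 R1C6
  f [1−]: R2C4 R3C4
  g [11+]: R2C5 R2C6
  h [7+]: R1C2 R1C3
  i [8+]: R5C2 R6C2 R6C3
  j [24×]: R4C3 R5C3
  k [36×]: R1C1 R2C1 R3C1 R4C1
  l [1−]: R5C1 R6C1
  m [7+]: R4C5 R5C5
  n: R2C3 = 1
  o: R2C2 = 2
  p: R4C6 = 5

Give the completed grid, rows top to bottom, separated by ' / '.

Cage o is a single given cell; hence R2C2 = 2.
Cage n is a single given cell; hence R2C3 = 1.
Cage p is a single given cell, which forces R4C6 = 5.
Cage g's pair has sum 11; hence R2C5 = 5.
Column 6 already has 5, so R2C6 = 6.
Cage e has product 10, leaving R1C4 = 5.
Row 2 now contains 6, leaving R2C1 = 3.
3 is placed in row 2, which forces R2C4 = 4.
Cage f's pair has difference 1, which forces R3C4 = 3.
Cage a needs product 36; hence R6C5 = 3.
In row 3, 1 can only go at R3C1, so R3C1 = 1.
In row 4, 3 can only go at R4C2, so R4C2 = 3.
Cage i needs sum 8; hence R6C3 = 2.
Row 1 needs a 3, and only R1C3 is open for it.
Cage h needs two cells with sum 7, leaving R1C2 = 4.
In row 1, 6 can only go at R1C1, so R1C1 = 6.
6 is placed in column 1, so R4C1 = 2.
The 4 cells of cage a must have product 36, so R5C4 = 2.
Row 5 already has 2, so R5C6 = 3.
Cage b's pair has difference 1, so R6C6 = 4.
Cage d's pair has product 8, leaving R3C5 = 4.
Column 6 now contains 4; hence R3C6 = 2.
Cage l's pair has difference 1, which forces R5C1 = 4.
4 is placed in row 5, which forces R5C3 = 6.
Row 5 now contains 6, which forces R5C5 = 1.
Row 6 already has 4, leaving R6C1 = 5.
Row 6 now contains 5, so R6C2 = 1.
Row 6 now contains 1, leaving R6C4 = 6.
1 is placed in column 5; hence R1C5 = 2.
2 is placed in column 6, which forces R1C6 = 1.
Cage c has sum 14, leaving R3C2 = 6.
Column 3 now contains 6, so R3C3 = 5.
Column 3 now contains 6, so R4C3 = 4.
Column 4 now contains 6, leaving R4C4 = 1.
1 is placed in column 5, leaving R4C5 = 6.
1 is placed in row 5, leaving R5C2 = 5.

6 4 3 5 2 1 / 3 2 1 4 5 6 / 1 6 5 3 4 2 / 2 3 4 1 6 5 / 4 5 6 2 1 3 / 5 1 2 6 3 4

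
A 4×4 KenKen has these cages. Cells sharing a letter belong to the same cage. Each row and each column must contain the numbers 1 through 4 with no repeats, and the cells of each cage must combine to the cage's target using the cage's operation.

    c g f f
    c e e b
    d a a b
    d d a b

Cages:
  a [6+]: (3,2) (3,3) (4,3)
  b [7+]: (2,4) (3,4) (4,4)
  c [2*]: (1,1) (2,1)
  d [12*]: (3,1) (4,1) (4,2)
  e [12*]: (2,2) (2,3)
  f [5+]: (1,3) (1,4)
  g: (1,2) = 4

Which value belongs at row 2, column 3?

G is a freebie, which forces (1,2) = 4.
Column 2 now contains 4, leaving (2,2) = 3.
3 is placed in row 2, so (2,3) = 4.
In row 1, 1 can only go at (1,1), so (1,1) = 1.
Column 1 already has 1; hence (2,1) = 2.
Row 2 already has 2, leaving (2,4) = 1.
Cage d has product 12; hence (4,2) = 1.
1 is placed in column 2, so (3,2) = 2.
Cage a needs sum 6, which forces (3,3) = 1.
Row 3 already has 2, leaving (3,4) = 4.
Cage a has sum 6, which forces (4,3) = 3.
Column 4 now contains 4, so (4,4) = 2.
Column 3 now contains 3, leaving (1,3) = 2.
Column 4 now contains 2, which forces (1,4) = 3.
Row 3 now contains 4, so (3,1) = 3.
Row 4 now contains 3, so (4,1) = 4.
Filled in: 1 4 2 3 / 2 3 4 1 / 3 2 1 4 / 4 1 3 2.

4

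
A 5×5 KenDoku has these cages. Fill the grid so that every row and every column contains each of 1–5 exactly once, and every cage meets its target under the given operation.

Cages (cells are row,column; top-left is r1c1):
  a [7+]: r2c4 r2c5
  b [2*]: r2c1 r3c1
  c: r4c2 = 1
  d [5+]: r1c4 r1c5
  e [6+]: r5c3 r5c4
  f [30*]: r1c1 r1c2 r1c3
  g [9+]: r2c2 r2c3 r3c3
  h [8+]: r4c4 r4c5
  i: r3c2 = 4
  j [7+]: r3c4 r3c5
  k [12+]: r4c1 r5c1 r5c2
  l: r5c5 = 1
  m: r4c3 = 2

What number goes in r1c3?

5

I is a freebie, so r3c2 = 4.
Cage c is given; hence r4c2 = 1.
M is a freebie, leaving r4c3 = 2.
Cage l is given, so r5c5 = 1.
Cage e's pair has sum 6, which forces r5c3 = 4.
Cage e needs two cells with sum 6, which forces r5c4 = 2.
Column 4 already has 2; hence r3c4 = 5.
Cage j's pair has sum 7, leaving r3c5 = 2.
Cage k has sum 12, which forces r4c1 = 4.
Column 4 now contains 5, which forces r4c4 = 3.
3 is placed in row 4, leaving r4c5 = 5.
3 is placed in column 4, leaving r1c4 = 1.
Column 5 now contains 2, so r1c5 = 4.
Cage b's pair has product 2, so r2c1 = 2.
3 is placed in column 4, leaving r2c4 = 4.
Cage a's pair has sum 7; hence r2c5 = 3.
Row 3 now contains 2, leaving r3c1 = 1.
1 is placed in row 3; hence r3c3 = 3.
Cage f needs product 30, leaving r1c1 = 3.
The 3 cells of cage f must have product 30, so r1c2 = 2.
Column 3 now contains 3, leaving r1c3 = 5.
3 is placed in row 2, so r2c2 = 5.
Cage g needs sum 9, which forces r2c3 = 1.
3 is placed in column 1; hence r5c1 = 5.
5 is placed in column 2, which forces r5c2 = 3.
The full grid is 3 2 5 1 4 / 2 5 1 4 3 / 1 4 3 5 2 / 4 1 2 3 5 / 5 3 4 2 1.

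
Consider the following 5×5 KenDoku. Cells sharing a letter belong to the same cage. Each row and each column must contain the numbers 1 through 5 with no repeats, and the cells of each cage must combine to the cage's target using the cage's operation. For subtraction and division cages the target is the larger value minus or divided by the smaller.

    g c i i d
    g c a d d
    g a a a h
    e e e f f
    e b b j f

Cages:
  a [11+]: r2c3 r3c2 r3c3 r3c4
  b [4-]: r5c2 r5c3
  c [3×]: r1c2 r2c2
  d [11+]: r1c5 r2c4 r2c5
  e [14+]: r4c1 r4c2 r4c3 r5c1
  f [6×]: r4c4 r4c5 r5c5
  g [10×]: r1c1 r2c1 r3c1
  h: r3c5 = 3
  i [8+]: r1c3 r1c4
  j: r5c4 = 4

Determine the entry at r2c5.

H is a freebie, which forces r3c5 = 3.
Cage j is a single given cell; hence r5c4 = 4.
Cage f needs product 6; hence r4c4 = 3.
Cage i needs two cells with sum 8, which forces r1c3 = 3.
Column 4 now contains 3; hence r1c4 = 5.
Column 4 now contains 5, so r2c4 = 2.
Column 4 already has 2, which forces r3c4 = 1.
Cage e needs sum 14, which forces r5c1 = 3.
3 is placed in row 1; hence r1c2 = 1.
The 3 cells of cage d must have sum 11, so r1c5 = 4.
Cage c needs two cells with product 3, which forces r2c2 = 3.
The 3 cells of cage d must have sum 11, leaving r2c5 = 5.
Column 2 now contains 1, which forces r5c2 = 5.
Row 5 already has 5, which forces r5c3 = 1.
1 is placed in row 5, which forces r5c5 = 2.
Row 1 now contains 1, which forces r1c1 = 2.
5 is placed in row 2; hence r2c1 = 1.
Column 3 already has 1, which forces r2c3 = 4.
Cage g needs product 10; hence r3c1 = 5.
5 is placed in column 2; hence r3c2 = 4.
Cage a needs sum 11, leaving r3c3 = 2.
Column 1 now contains 5, so r4c1 = 4.
4 is placed in column 2, so r4c2 = 2.
Column 3 now contains 2, leaving r4c3 = 5.
Column 5 already has 2, leaving r4c5 = 1.
Filled in: 2 1 3 5 4 / 1 3 4 2 5 / 5 4 2 1 3 / 4 2 5 3 1 / 3 5 1 4 2.

5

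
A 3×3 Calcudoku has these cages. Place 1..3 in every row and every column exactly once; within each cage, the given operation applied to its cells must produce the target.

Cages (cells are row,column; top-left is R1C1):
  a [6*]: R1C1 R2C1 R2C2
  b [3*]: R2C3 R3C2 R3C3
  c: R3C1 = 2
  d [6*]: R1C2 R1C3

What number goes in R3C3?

3

Cage b needs product 3; hence R2C3 = 1.
C is a freebie, leaving R3C1 = 2.
Cage b needs product 3; hence R3C2 = 1.
Cage b has product 3; hence R3C3 = 3.
Cage a needs product 6, so R1C1 = 1.
The two cells of cage d must have product 6, which forces R1C2 = 3.
Column 3 now contains 3; hence R1C3 = 2.
Column 1 now contains 2, so R2C1 = 3.
Cage a needs product 6, leaving R2C2 = 2.
Completed grid: 1 3 2 / 3 2 1 / 2 1 3.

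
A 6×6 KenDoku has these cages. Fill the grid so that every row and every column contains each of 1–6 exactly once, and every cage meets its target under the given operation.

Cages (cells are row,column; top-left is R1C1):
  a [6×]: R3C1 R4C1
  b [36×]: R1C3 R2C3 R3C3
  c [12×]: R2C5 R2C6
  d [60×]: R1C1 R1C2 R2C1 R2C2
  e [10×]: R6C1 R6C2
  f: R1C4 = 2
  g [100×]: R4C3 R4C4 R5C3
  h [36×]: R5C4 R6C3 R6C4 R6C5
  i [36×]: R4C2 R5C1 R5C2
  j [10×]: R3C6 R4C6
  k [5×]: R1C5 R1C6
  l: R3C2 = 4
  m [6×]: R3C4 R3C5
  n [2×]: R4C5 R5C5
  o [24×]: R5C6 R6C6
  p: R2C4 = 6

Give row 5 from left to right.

F is a freebie, which forces R1C4 = 2.
P is a freebie; hence R2C4 = 6.
Cage l is given, which forces R3C2 = 4.
Cage g needs product 100; hence R4C3 = 4.
The 3 cells of cage g must have product 100; hence R4C4 = 5.
Row 4 now contains 5; hence R4C6 = 2.
Cage g has product 100; hence R5C3 = 5.
Column 6 now contains 2; hence R3C6 = 5.
Row 4 now contains 2, which forces R4C5 = 1.
Cage n needs two cells with product 2; hence R5C5 = 2.
Column 5 now contains 1, which forces R1C5 = 5.
Column 6 already has 5, so R1C6 = 1.
Cage m needs two cells with product 6, which forces R3C4 = 1.
Column 5 now contains 2, leaving R3C5 = 6.
Cage i needs product 36; hence R4C2 = 6.
Cage i needs product 36; hence R5C1 = 6.
The 3 cells of cage i must have product 36, so R5C2 = 1.
Column 4 already has 1, leaving R5C4 = 3.
6 is placed in row 5, leaving R5C6 = 4.
Column 4 now contains 3, leaving R6C4 = 4.
Row 6 now contains 4, which forces R6C5 = 3.
4 is placed in column 6, so R6C6 = 6.
Cage d needs product 60; hence R1C1 = 4.
Column 2 already has 6; hence R1C2 = 3.
Cage b has product 36, which forces R1C3 = 6.
Cage d needs product 60, which forces R2C1 = 1.
Cage d has product 60; hence R2C2 = 5.
Column 5 already has 3, leaving R2C5 = 4.
4 is placed in column 6, which forces R2C6 = 3.
Row 3 already has 1; hence R3C1 = 2.
2 is placed in row 3, which forces R3C3 = 3.
Row 4 now contains 6, so R4C1 = 3.
Column 1 already has 2; hence R6C1 = 5.
5 is placed in column 2, so R6C2 = 2.
Cage h has product 36, so R6C3 = 1.
Row 2 now contains 3, which forces R2C3 = 2.
Filled in: 4 3 6 2 5 1 / 1 5 2 6 4 3 / 2 4 3 1 6 5 / 3 6 4 5 1 2 / 6 1 5 3 2 4 / 5 2 1 4 3 6.

6 1 5 3 2 4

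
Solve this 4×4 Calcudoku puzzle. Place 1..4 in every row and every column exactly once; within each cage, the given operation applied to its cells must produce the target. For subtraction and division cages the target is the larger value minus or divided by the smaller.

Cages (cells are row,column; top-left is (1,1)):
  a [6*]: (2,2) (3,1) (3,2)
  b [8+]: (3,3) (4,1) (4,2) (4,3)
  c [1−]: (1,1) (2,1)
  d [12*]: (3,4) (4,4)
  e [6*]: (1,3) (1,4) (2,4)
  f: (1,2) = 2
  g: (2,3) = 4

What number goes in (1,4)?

Cage f is a single given cell, which forces (1,2) = 2.
G is a freebie, which forces (2,3) = 4.
Cage e needs product 6, which forces (2,4) = 2.
The 3 cells of cage a must have product 6; hence (3,1) = 2.
2 is placed in row 3, leaving (3,3) = 1.
Cage c's pair has difference 1; hence (1,1) = 4.
Column 3 now contains 1, which forces (1,3) = 3.
Cage e has product 6, leaving (1,4) = 1.
Row 2 already has 2, so (2,1) = 3.
Cage a needs product 6, which forces (2,2) = 1.
1 is placed in row 3, so (3,2) = 3.
Row 3 now contains 3, leaving (3,4) = 4.
Column 1 already has 4; hence (4,1) = 1.
1 is placed in column 2, which forces (4,2) = 4.
Cage b needs sum 8, so (4,3) = 2.
Column 4 now contains 4; hence (4,4) = 3.
The full grid is 4 2 3 1 / 3 1 4 2 / 2 3 1 4 / 1 4 2 3.

1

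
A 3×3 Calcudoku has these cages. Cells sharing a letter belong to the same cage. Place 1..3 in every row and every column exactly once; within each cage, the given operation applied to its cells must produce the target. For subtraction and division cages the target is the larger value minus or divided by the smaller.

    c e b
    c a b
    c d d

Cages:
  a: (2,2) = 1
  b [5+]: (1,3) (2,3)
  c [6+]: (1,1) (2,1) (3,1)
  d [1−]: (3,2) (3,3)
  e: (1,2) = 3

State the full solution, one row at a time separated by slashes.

1 3 2 / 2 1 3 / 3 2 1

Cage e is given, so (1,2) = 3.
Row 1 now contains 3; hence (1,3) = 2.
A is a freebie; hence (2,2) = 1.
Column 3 now contains 2, so (2,3) = 3.
Column 2 now contains 1, so (3,2) = 2.
Column 3 already has 3, which forces (3,3) = 1.
Row 1 now contains 2, leaving (1,1) = 1.
Row 2 now contains 3, which forces (2,1) = 2.
Row 3 already has 1, which forces (3,1) = 3.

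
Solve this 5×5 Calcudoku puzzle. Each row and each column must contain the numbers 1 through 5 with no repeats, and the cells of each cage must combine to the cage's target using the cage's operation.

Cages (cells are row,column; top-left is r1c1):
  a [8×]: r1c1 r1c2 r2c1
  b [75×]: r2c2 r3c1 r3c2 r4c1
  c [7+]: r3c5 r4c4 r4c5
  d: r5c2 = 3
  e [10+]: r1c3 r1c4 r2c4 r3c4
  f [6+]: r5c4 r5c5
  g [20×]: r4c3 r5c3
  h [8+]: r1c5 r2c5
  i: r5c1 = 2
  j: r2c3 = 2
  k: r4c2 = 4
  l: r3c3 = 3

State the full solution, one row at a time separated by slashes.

4 2 1 3 5 / 1 5 2 4 3 / 5 1 3 2 4 / 3 4 5 1 2 / 2 3 4 5 1

Cage j is given, which forces r2c3 = 2.
Cage l is given; hence r3c3 = 3.
Cage k is given, which forces r4c2 = 4.
Row 4 now contains 4, so r4c3 = 5.
Cage i is given; hence r5c1 = 2.
Cage d is given, leaving r5c2 = 3.
Column 3 now contains 5, which forces r5c3 = 4.
The 3 cells of cage a must have product 8, leaving r1c2 = 2.
Column 3 already has 4, so r1c3 = 1.
Cage b has product 75, leaving r2c2 = 5.
Row 2 already has 5; hence r2c5 = 3.
Cage b needs product 75, leaving r3c1 = 5.
Cage b needs product 75, leaving r3c2 = 1.
Cage b has product 75, leaving r4c1 = 3.
1 is placed in row 1, so r1c1 = 4.
Cage e needs sum 10; hence r1c4 = 3.
Column 5 now contains 3, leaving r1c5 = 5.
Cage a needs product 8; hence r2c1 = 1.
The 4 cells of cage e must have sum 10, leaving r2c4 = 4.
Cage e has sum 10, so r3c4 = 2.
Cage c has sum 7, leaving r3c5 = 4.
Column 4 already has 2, so r4c4 = 1.
1 is placed in row 4, leaving r4c5 = 2.
1 is placed in column 4, which forces r5c4 = 5.
Column 5 already has 5, which forces r5c5 = 1.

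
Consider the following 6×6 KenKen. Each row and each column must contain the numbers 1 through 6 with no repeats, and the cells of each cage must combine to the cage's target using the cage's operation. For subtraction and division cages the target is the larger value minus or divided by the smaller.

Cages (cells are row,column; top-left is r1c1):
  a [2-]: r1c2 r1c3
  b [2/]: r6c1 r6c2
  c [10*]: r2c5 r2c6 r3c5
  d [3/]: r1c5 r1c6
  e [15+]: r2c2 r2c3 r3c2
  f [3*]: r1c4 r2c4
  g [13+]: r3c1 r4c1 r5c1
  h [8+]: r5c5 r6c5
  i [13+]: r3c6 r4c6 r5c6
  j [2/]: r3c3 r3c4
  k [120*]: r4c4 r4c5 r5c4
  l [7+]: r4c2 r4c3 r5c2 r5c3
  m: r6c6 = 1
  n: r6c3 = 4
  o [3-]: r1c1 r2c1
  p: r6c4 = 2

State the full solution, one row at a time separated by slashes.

4 3 5 1 6 2 / 1 4 6 3 2 5 / 6 5 2 4 1 3 / 2 1 3 5 4 6 / 5 2 1 6 3 4 / 3 6 4 2 5 1

Cage n is given, leaving r6c3 = 4.
Cage p is a single given cell, which forces r6c4 = 2.
M is a freebie, so r6c6 = 1.
In row 6, 5 can only go at r6c5, so r6c5 = 5.
Cage c needs product 10, which forces r2c6 = 5.
Cage h's pair has sum 8, so r5c5 = 3.
Row 2 now contains 5, which forces r2c3 = 6.
Row 4 needs a 2, and only r4c1 is open for it.
Row 2 needs a 2, and only r2c5 is open for it.
Column 5 now contains 2, leaving r3c5 = 1.
Column 5 now contains 1, which forces r1c5 = 6.
The two cells of cage d must have quotient 3; hence r1c6 = 2.
Column 5 already has 6, so r4c5 = 4.
In row 1, 4 can only go at r1c1, so r1c1 = 4.
Column 1 now contains 4, leaving r2c1 = 1.
Row 2 now contains 1, leaving r2c4 = 3.
Column 4 now contains 3, leaving r1c4 = 1.
Row 2 already has 3; hence r2c2 = 4.
Cage e has sum 15; hence r3c2 = 5.
5 is placed in column 2, so r1c2 = 3.
Cage a's pair has difference 2, which forces r1c3 = 5.
5 is placed in row 3; hence r3c1 = 6.
Row 3 now contains 6, so r3c4 = 4.
4 is placed in row 3, which forces r3c6 = 3.
3 is placed in column 2; hence r4c2 = 1.
Row 4 already has 1; hence r4c3 = 3.
3 is placed in column 6, so r4c6 = 6.
Cage g needs sum 13, so r5c1 = 5.
Column 2 already has 1, so r5c2 = 2.
2 is placed in row 5, so r5c3 = 1.
Row 5 now contains 5, which forces r5c4 = 6.
6 is placed in column 6; hence r5c6 = 4.
Column 1 now contains 6, which forces r6c1 = 3.
3 is placed in column 2, so r6c2 = 6.
Row 3 now contains 3, leaving r3c3 = 2.
Row 4 now contains 6, which forces r4c4 = 5.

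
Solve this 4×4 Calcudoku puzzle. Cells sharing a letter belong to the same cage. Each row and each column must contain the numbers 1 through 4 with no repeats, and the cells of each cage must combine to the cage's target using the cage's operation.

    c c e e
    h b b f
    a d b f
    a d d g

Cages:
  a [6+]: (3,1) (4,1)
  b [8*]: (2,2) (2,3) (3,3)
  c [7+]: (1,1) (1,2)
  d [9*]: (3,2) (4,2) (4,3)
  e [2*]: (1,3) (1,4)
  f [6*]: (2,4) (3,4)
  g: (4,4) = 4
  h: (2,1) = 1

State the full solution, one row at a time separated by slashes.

3 4 2 1 / 1 2 4 3 / 4 3 1 2 / 2 1 3 4

H is a freebie, so (2,1) = 1.
The 3 cells of cage d must have product 9; hence (3,2) = 3.
Row 3 now contains 3, which forces (3,4) = 2.
Cage d needs product 9, so (4,2) = 1.
The 3 cells of cage d must have product 9, which forces (4,3) = 3.
G is a freebie, so (4,4) = 4.
The two cells of cage c must have sum 7, which forces (1,1) = 3.
3 is placed in column 2, so (1,2) = 4.
Cage e's pair has product 2, so (1,3) = 2.
Column 4 already has 2; hence (1,4) = 1.
Column 2 already has 4, which forces (2,2) = 2.
Column 3 already has 2, leaving (2,3) = 4.
Column 4 already has 2, so (2,4) = 3.
2 is placed in row 3, leaving (3,1) = 4.
The 3 cells of cage b must have product 8, leaving (3,3) = 1.
Row 4 already has 4, so (4,1) = 2.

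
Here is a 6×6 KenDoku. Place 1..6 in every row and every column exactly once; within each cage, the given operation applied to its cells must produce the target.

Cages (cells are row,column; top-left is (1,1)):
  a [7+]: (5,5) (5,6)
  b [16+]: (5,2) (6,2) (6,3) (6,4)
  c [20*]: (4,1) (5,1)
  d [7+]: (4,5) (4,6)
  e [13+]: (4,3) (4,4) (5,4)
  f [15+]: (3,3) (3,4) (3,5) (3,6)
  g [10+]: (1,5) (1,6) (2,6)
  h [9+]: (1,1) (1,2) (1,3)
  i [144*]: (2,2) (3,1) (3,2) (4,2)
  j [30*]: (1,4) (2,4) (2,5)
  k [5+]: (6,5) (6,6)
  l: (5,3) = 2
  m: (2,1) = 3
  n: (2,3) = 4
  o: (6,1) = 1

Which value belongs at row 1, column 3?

1

Cage m is given; hence (2,1) = 3.
Cage n is a single given cell, leaving (2,3) = 4.
Cage l is a single given cell; hence (5,3) = 2.
Cage o is a single given cell, leaving (6,1) = 1.
Cage b needs sum 16, so (5,2) = 1.
Row 5 needs a 6, and only (5,4) is open for it.
Row 5 needs a 5, and only (5,1) is open for it.
5 is placed in column 1, which forces (4,1) = 4.
The 4 cells of cage i must have product 144, which forces (3,2) = 4.
Cage i needs product 144, so (4,2) = 3.
Cage h has sum 9; hence (1,3) = 1.
Cage b has sum 16, leaving (6,4) = 4.
In row 3, 2 can only go at (3,1), so (3,1) = 2.
2 is placed in column 1, so (1,1) = 6.
Cage h has sum 9, which forces (1,2) = 2.
Cage i needs product 144, leaving (2,2) = 6.
Column 2 already has 6, which forces (6,2) = 5.
Row 6 now contains 5, so (6,3) = 6.
Cage j has product 30, which forces (1,4) = 3.
Column 3 already has 6, so (4,3) = 5.
Cage e needs sum 13, so (4,4) = 2.
Column 4 now contains 2; hence (2,4) = 5.
Cage j has product 30, leaving (2,5) = 2.
The 3 cells of cage g must have sum 10, leaving (2,6) = 1.
5 is placed in column 3; hence (3,3) = 3.
Column 4 now contains 5, leaving (3,4) = 1.
Column 6 already has 1; hence (4,6) = 6.
Column 5 now contains 2, leaving (6,5) = 3.
3 is placed in row 6, which forces (6,6) = 2.
Cage f has sum 15; hence (3,5) = 6.
Column 6 already has 6, leaving (3,6) = 5.
6 is placed in row 4, leaving (4,5) = 1.
3 is placed in column 5, which forces (5,5) = 4.
Cage a needs two cells with sum 7, so (5,6) = 3.
4 is placed in column 5, so (1,5) = 5.
Column 6 already has 5, which forces (1,6) = 4.
Completed grid: 6 2 1 3 5 4 / 3 6 4 5 2 1 / 2 4 3 1 6 5 / 4 3 5 2 1 6 / 5 1 2 6 4 3 / 1 5 6 4 3 2.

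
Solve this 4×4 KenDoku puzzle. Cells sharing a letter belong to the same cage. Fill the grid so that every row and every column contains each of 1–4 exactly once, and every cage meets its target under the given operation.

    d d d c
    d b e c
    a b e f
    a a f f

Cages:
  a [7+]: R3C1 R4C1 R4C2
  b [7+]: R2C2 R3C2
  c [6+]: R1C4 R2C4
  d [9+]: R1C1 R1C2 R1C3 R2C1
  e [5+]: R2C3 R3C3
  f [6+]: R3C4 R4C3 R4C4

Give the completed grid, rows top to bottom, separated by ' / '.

1 2 3 4 / 3 4 1 2 / 2 3 4 1 / 4 1 2 3

Cage f has sum 6; hence R4C3 = 2.
The 3 cells of cage a must have sum 7, leaving R3C1 = 2.
The 3 cells of cage a must have sum 7; hence R4C1 = 4.
Row 4 now contains 2, leaving R4C2 = 1.
Row 4 already has 1, so R4C4 = 3.
Cage d has sum 9, leaving R1C1 = 1.
Column 2 already has 1, leaving R1C2 = 2.
Cage d needs sum 9, which forces R1C3 = 3.
Row 1 now contains 2, leaving R1C4 = 4.
Cage d has sum 9, so R2C1 = 3.
3 is placed in row 2; hence R2C2 = 4.
Row 2 already has 4; hence R2C3 = 1.
Column 4 now contains 4, which forces R2C4 = 2.
Column 2 now contains 4, so R3C2 = 3.
Column 3 already has 1, leaving R3C3 = 4.
Column 4 already has 3, so R3C4 = 1.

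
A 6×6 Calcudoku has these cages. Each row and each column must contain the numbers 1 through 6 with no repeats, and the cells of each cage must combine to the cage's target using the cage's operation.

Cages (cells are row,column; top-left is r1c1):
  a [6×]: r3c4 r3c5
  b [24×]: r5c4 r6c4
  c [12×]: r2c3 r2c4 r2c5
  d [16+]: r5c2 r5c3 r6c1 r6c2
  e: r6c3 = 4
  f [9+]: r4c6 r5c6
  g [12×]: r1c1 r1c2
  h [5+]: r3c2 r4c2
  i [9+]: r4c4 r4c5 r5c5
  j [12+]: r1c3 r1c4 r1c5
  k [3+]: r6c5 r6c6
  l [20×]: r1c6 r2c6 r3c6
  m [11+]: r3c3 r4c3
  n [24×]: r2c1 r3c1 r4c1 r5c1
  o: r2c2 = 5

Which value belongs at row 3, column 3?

O is a freebie, so r2c2 = 5.
Cage e is given, leaving r6c3 = 4.
Row 6 now contains 4, so r6c4 = 6.
Column 4 now contains 6, which forces r5c4 = 4.
The only place for 5 in row 6 is r6c1.
In row 6, 3 can only go at r6c2, so r6c2 = 3.
In column 1, 6 can only go at r1c1, so r1c1 = 6.
Cage g's pair has product 12, so r1c2 = 2.
Cage j has sum 12; hence r1c5 = 4.
2 is placed in column 2; hence r5c2 = 6.
6 is placed in row 5; hence r5c3 = 2.
In row 1, 1 can only go at r1c6, so r1c6 = 1.
Column 6 already has 1, leaving r2c6 = 4.
The 3 cells of cage l must have product 20; hence r3c6 = 5.
4 is placed in column 6, which forces r4c6 = 6.
5 is placed in column 6, so r5c6 = 3.
Cage k needs two cells with sum 3, leaving r6c5 = 1.
Column 6 already has 1, so r6c6 = 2.
Row 3 already has 5, which forces r3c3 = 6.
6 is placed in row 4; hence r4c3 = 5.
Cage i needs sum 9, leaving r4c4 = 1.
The 3 cells of cage i must have sum 9, so r4c5 = 3.
Row 5 already has 3, which forces r5c1 = 1.
Column 5 already has 1, so r5c5 = 5.
Column 3 now contains 5, so r1c3 = 3.
Cage j needs sum 12; hence r1c4 = 5.
Column 3 now contains 6, leaving r2c3 = 1.
1 is placed in column 4, leaving r2c4 = 2.
The 3 cells of cage c must have product 12; hence r2c5 = 6.
Cage h's pair has sum 5; hence r3c2 = 1.
Cage a's pair has product 6, so r3c4 = 3.
Column 5 already has 3, leaving r3c5 = 2.
1 is placed in row 4, so r4c2 = 4.
Row 2 now contains 2, so r2c1 = 3.
2 is placed in row 3; hence r3c1 = 4.
Row 4 now contains 4, leaving r4c1 = 2.
Filled in: 6 2 3 5 4 1 / 3 5 1 2 6 4 / 4 1 6 3 2 5 / 2 4 5 1 3 6 / 1 6 2 4 5 3 / 5 3 4 6 1 2.

6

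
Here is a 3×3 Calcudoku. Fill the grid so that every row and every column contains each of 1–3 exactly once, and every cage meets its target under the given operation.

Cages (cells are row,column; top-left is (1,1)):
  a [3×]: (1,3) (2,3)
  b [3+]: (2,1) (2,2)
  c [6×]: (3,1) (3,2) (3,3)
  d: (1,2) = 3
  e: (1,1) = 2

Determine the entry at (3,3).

E is a freebie; hence (1,1) = 2.
Cage d is a single given cell, so (1,2) = 3.
Row 1 now contains 3, so (1,3) = 1.
Column 1 now contains 2, leaving (2,1) = 1.
1 is placed in row 2; hence (2,2) = 2.
Column 3 now contains 1; hence (2,3) = 3.
1 is placed in column 1, leaving (3,1) = 3.
Column 2 already has 2; hence (3,2) = 1.
Column 3 already has 3, leaving (3,3) = 2.
The full grid is 2 3 1 / 1 2 3 / 3 1 2.

2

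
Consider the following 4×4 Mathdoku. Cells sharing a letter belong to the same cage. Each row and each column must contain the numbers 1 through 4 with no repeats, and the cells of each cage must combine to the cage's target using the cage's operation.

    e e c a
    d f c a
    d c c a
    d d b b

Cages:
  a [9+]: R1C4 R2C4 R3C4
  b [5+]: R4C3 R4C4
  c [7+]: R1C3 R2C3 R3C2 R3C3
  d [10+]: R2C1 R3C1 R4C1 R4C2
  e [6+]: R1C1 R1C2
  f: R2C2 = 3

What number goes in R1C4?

3

F is a freebie, leaving R2C2 = 3.
Cage c needs sum 7, leaving R3C2 = 1.
Row 1 needs a 1, and only R1C3 is open for it.
Column 3 now contains 1, which forces R2C3 = 2.
Row 2 now contains 2, leaving R2C4 = 4.
Cage c needs sum 7, leaving R3C3 = 3.
Row 3 now contains 3, so R3C4 = 2.
3 is placed in column 3, leaving R4C3 = 4.
2 is placed in column 4, which forces R1C4 = 3.
Row 2 now contains 4, leaving R2C1 = 1.
Row 3 already has 2; hence R3C1 = 4.
Cage d needs sum 10; hence R4C1 = 3.
4 is placed in row 4, so R4C2 = 2.
The two cells of cage b must have sum 5, leaving R4C4 = 1.
4 is placed in column 1; hence R1C1 = 2.
2 is placed in column 2, so R1C2 = 4.
Completed grid: 2 4 1 3 / 1 3 2 4 / 4 1 3 2 / 3 2 4 1.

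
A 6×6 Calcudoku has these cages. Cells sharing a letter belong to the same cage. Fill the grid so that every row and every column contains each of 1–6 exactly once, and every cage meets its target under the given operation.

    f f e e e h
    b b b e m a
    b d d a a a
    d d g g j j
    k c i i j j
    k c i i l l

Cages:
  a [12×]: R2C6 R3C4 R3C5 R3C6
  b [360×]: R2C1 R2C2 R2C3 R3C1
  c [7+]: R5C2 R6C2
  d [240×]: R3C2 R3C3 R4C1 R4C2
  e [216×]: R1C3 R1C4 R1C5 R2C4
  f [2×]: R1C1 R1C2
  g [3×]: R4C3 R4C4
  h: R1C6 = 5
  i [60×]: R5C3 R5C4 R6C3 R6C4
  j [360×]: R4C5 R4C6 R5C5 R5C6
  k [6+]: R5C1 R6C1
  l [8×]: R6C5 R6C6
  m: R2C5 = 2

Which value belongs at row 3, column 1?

3

Cage h is a single given cell, so R1C6 = 5.
M is a freebie, which forces R2C5 = 2.
Row 2 already has 2, so R2C6 = 1.
Column 5 now contains 2, so R6C5 = 4.
4 is placed in row 6, leaving R6C6 = 2.
In column 5, 1 can only go at R3C5, so R3C5 = 1.
Cage e needs product 216; hence R2C4 = 3.
Column 4 already has 3; hence R4C4 = 1.
Cage b needs product 360, which forces R3C1 = 3.
3 is placed in row 3, which forces R3C6 = 6.
Row 4 already has 1; hence R4C3 = 3.
Column 6 now contains 6, which forces R4C6 = 4.
Column 6 already has 4, so R5C6 = 3.
Cage e has product 216; hence R1C5 = 3.
Cage a has product 12; hence R3C4 = 2.
The 4 cells of cage i must have product 60, which forces R5C3 = 2.
Cage i has product 60, leaving R6C3 = 1.
Cage k needs two cells with sum 6, leaving R5C1 = 1.
Row 5 now contains 1, so R5C2 = 4.
Row 6 now contains 1, which forces R6C1 = 5.
5 is placed in row 6, which forces R6C4 = 6.
Column 1 already has 1, so R1C1 = 2.
Cage f needs two cells with product 2, so R1C2 = 1.
Cage e needs product 216, which forces R1C3 = 6.
Column 4 already has 6, so R1C4 = 4.
4 is placed in column 2, which forces R3C2 = 5.
Cage d needs product 240, which forces R3C3 = 4.
Column 1 now contains 2, leaving R4C1 = 6.
6 is placed in row 4; hence R4C2 = 2.
6 is placed in row 4, so R4C5 = 5.
Column 4 already has 6, leaving R5C4 = 5.
5 is placed in column 5, so R5C5 = 6.
6 is placed in row 6, which forces R6C2 = 3.
Column 1 now contains 6, leaving R2C1 = 4.
Column 2 already has 5, which forces R2C2 = 6.
Column 3 already has 4, leaving R2C3 = 5.
Filled in: 2 1 6 4 3 5 / 4 6 5 3 2 1 / 3 5 4 2 1 6 / 6 2 3 1 5 4 / 1 4 2 5 6 3 / 5 3 1 6 4 2.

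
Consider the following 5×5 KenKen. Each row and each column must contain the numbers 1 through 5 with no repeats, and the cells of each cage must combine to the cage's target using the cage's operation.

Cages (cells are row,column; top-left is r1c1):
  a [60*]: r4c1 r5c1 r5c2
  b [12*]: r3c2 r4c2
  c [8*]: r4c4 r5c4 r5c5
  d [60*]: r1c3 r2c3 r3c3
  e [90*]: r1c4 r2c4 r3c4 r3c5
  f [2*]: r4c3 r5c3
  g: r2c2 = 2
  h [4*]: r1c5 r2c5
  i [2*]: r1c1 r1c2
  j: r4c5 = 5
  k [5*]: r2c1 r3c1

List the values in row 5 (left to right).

Cage g is given, so r2c2 = 2.
The 4 cells of cage e must have product 90; hence r3c5 = 3.
Cage j is given, so r4c5 = 5.
Cage i needs two cells with product 2, which forces r1c1 = 2.
Column 2 already has 2; hence r1c2 = 1.
Row 1 now contains 1, so r1c5 = 4.
Column 5 already has 4, leaving r2c5 = 1.
Row 3 now contains 3, so r3c2 = 4.
Row 3 already has 4, leaving r3c3 = 5.
Row 3 already has 5, so r3c4 = 2.
The two cells of cage b must have product 12; hence r4c2 = 3.
Column 2 now contains 3, so r5c2 = 5.
Column 5 already has 1, so r5c5 = 2.
Column 3 now contains 5, so r1c3 = 3.
Row 1 already has 3, which forces r1c4 = 5.
Row 2 now contains 1; hence r2c1 = 5.
Cage d has product 60, so r2c3 = 4.
Column 4 now contains 5, which forces r2c4 = 3.
Row 3 already has 5, so r3c1 = 1.
Row 4 now contains 3, leaving r4c1 = 4.
The two cells of cage f must have product 2, which forces r4c3 = 2.
4 is placed in row 4, which forces r4c4 = 1.
The 3 cells of cage a must have product 60, so r5c1 = 3.
Row 5 now contains 2, leaving r5c3 = 1.
Column 4 already has 1; hence r5c4 = 4.
Filled in: 2 1 3 5 4 / 5 2 4 3 1 / 1 4 5 2 3 / 4 3 2 1 5 / 3 5 1 4 2.

3 5 1 4 2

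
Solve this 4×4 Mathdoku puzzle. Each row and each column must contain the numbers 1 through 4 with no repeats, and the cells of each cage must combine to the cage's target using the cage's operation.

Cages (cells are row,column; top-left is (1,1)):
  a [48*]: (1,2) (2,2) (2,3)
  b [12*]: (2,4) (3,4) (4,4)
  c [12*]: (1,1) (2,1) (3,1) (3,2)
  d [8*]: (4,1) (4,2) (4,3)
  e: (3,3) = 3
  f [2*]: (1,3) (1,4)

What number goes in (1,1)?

3

Cage a needs product 48, so (1,2) = 4.
Cage a needs product 48, which forces (2,2) = 3.
Cage a needs product 48; hence (2,3) = 4.
4 is placed in row 2; hence (2,4) = 1.
Cage e is a single given cell, which forces (3,3) = 3.
Row 3 now contains 3, leaving (3,4) = 4.
Column 4 already has 4, leaving (4,4) = 3.
Cage c needs product 12, which forces (1,1) = 3.
Cage f's pair has product 2, leaving (1,3) = 1.
1 is placed in column 4, which forces (1,4) = 2.
Row 2 now contains 1, which forces (2,1) = 2.
4 is placed in row 3, so (3,1) = 1.
Cage c needs product 12, which forces (3,2) = 2.
The 3 cells of cage d must have product 8, so (4,1) = 4.
Column 2 already has 2; hence (4,2) = 1.
Column 3 already has 1, which forces (4,3) = 2.
Filled in: 3 4 1 2 / 2 3 4 1 / 1 2 3 4 / 4 1 2 3.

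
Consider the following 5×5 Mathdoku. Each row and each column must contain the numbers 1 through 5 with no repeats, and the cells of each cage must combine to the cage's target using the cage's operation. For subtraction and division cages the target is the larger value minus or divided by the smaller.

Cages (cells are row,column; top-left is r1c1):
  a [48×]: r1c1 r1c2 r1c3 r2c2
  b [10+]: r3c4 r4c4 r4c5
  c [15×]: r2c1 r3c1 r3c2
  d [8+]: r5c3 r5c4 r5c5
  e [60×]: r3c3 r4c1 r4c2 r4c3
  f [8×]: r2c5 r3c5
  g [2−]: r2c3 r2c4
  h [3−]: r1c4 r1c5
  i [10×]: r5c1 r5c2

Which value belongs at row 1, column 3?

Row 1 needs a 5, and only r1c5 is open for it.
The two cells of cage h must have difference 3; hence r1c4 = 2.
Cage a has product 48, so r2c2 = 4.
Row 2 now contains 4, so r2c5 = 2.
2 is placed in column 5; hence r3c5 = 4.
Cage b has sum 10, which forces r4c4 = 4.
The 4 cells of cage e must have product 60, so r3c3 = 2.
Cage d needs sum 8, which forces r5c3 = 4.
Cage a has product 48, leaving r1c1 = 4.
The only place for 1 in row 4 is r4c5.
The 3 cells of cage b must have sum 10; hence r3c4 = 5.
The 3 cells of cage d must have sum 8; hence r5c4 = 1.
Column 5 now contains 1, so r5c5 = 3.
Cage c has product 15; hence r2c1 = 5.
5 is placed in row 2, leaving r2c3 = 1.
1 is placed in column 4, which forces r2c4 = 3.
Column 1 already has 5; hence r5c1 = 2.
Row 5 already has 2, so r5c2 = 5.
The 4 cells of cage a must have product 48, which forces r1c2 = 1.
Column 3 already has 1, which forces r1c3 = 3.
Column 2 now contains 1, which forces r3c2 = 3.
Column 1 now contains 2; hence r4c1 = 3.
The 4 cells of cage e must have product 60, which forces r4c2 = 2.
The 4 cells of cage e must have product 60, so r4c3 = 5.
Row 3 now contains 3, leaving r3c1 = 1.
The full grid is 4 1 3 2 5 / 5 4 1 3 2 / 1 3 2 5 4 / 3 2 5 4 1 / 2 5 4 1 3.

3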